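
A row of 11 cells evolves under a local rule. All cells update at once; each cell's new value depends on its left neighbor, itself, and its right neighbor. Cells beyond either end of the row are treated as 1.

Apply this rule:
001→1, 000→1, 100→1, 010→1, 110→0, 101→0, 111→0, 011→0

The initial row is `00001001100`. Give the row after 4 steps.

00000001100

11111110011
00000001100
11111110011  (repeats step 1; period 2)
step 4: 00000001100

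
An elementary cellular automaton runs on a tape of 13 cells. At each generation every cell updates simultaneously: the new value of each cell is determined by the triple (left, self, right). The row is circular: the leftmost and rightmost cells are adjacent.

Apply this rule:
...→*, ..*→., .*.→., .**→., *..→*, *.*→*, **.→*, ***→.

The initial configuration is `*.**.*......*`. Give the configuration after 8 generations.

generation 1: **.**.*****..
generation 2: .**.**....**.
generation 3: ..**.****..**
generation 4: *..**...**..*
generation 5: **..***..**..
generation 6: .**...**..**.
generation 7: ..***..**..**
generation 8: *...**..**..*

*...**..**..*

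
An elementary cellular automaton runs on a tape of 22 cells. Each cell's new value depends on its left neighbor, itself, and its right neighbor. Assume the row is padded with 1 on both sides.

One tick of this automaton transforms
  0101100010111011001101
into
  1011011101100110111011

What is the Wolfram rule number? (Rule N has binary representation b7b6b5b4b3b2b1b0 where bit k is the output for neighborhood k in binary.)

59

position 11: 111 → 0  (bit 7 = 0)
position 4: 110 → 0  (bit 6 = 0)
position 0: 101 → 1  (bit 5 = 1)
position 5: 100 → 1  (bit 4 = 1)
position 3: 011 → 1  (bit 3 = 1)
position 1: 010 → 0  (bit 2 = 0)
position 7: 001 → 1  (bit 1 = 1)
position 6: 000 → 1  (bit 0 = 1)
bits b7..b0 = 00111011 = 59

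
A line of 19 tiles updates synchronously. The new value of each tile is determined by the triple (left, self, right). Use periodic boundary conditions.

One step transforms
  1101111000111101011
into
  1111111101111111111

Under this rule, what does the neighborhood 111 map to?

At position 0 the neighborhood is 111; the next row has 1 there.

1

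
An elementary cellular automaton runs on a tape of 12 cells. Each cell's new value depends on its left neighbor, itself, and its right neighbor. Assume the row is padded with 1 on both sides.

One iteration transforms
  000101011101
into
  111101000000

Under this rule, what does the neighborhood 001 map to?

At position 2 the neighborhood is 001; the next row has 1 there.

1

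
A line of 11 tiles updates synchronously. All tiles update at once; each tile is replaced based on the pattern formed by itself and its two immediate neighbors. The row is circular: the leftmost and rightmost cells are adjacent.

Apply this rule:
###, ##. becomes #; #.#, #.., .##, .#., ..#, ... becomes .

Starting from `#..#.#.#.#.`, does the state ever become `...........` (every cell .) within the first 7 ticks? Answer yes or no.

yes

tick 1: ...........
all cells are . at tick 1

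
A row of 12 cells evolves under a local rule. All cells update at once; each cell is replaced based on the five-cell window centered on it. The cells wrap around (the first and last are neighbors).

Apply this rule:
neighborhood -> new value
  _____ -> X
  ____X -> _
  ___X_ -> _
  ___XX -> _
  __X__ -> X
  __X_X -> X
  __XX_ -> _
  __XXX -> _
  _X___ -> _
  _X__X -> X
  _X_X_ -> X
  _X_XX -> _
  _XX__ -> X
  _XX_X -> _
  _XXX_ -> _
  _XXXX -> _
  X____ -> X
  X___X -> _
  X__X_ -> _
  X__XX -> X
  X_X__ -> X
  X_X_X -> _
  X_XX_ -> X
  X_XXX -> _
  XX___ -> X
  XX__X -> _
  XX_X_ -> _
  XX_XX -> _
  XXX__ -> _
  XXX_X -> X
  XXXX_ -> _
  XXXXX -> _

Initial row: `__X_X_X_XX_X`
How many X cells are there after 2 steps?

6

step 1: X_XX_X__X__X
step 2: __X__XX_XXX_
count of X: 6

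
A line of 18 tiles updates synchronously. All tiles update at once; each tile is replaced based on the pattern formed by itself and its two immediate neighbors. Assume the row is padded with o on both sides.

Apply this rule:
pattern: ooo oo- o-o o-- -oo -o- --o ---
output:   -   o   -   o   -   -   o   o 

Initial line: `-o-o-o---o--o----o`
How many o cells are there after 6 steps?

10

------ooo-oo-oooo-
oooooo--o--o----o-
-----ooo-oo-oooo--
ooooo--o--o----ooo
----ooo-oo-oooo---
oooo--o--o----oooo
count of o: 10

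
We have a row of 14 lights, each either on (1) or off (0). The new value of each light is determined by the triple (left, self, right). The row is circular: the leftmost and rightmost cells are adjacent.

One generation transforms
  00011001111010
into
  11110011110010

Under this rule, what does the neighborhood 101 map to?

At position 11 the neighborhood is 101; the next row has 0 there.

0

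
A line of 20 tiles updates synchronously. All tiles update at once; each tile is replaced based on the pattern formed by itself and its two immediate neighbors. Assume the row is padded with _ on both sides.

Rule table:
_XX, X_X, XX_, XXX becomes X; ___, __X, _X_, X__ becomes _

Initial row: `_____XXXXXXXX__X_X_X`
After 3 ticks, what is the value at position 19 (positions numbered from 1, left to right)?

_____XXXXXXXX___X_X_
_____XXXXXXXX____X__
_____XXXXXXXX_______
position 19 holds _

_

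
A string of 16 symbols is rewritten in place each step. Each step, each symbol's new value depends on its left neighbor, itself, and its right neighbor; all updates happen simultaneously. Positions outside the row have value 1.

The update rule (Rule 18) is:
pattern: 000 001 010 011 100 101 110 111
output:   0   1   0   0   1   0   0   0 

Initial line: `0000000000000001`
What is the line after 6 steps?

1001010001000110

1000000000000010
0100000000000100
0010000000001011
1101000000010000
0000100000101001
1001010001000110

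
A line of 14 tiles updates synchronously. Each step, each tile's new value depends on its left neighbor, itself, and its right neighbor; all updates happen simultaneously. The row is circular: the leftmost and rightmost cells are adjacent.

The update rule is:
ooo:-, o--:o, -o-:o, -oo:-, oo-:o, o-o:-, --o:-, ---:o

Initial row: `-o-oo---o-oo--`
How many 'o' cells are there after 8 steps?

-o--ooo-o--ooo
-oo---o-oo---o
--ooo-o--ooo-o
o---o-oo---o-o
ooo-o--ooo-o--
--o-oo---o-oo-
o-o--ooo-o--oo
o-oo---o-oo---
count of o: 6

6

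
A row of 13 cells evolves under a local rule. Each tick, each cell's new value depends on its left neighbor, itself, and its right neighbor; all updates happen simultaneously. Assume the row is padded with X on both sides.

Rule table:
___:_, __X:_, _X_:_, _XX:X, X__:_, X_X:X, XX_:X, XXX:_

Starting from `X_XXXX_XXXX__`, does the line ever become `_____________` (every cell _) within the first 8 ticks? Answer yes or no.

tick 1: XXX__XXX__X__
tick 2: __X__X_X_____
tick 3: ______X______
tick 4: _____________
all cells are _ at tick 4

yes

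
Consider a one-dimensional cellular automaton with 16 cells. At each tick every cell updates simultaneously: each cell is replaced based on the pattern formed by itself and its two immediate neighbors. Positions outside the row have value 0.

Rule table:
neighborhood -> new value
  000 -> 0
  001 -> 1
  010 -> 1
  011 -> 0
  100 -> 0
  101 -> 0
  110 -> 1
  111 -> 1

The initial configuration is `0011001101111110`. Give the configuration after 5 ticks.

tick 1: 0101010100111110
tick 2: 1101010101011110
tick 3: 0101010101001110
tick 4: 1101010101010110
tick 5: 0101010101010010

0101010101010010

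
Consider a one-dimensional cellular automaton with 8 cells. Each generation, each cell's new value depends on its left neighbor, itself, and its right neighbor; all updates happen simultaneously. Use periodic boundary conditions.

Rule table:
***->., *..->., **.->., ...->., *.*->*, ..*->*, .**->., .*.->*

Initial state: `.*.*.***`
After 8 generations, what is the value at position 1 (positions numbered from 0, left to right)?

*

*****...
.......*
......**
.....*..
....**..
...*....
..**....
.*......
position 1 holds *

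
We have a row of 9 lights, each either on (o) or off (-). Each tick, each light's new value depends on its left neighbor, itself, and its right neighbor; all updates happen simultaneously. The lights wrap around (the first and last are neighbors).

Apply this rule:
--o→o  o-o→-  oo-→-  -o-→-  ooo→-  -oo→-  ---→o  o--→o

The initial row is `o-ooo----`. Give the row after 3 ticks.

-----oooo

tick 1: -----oooo
tick 2: ooooo----
tick 3: -----oooo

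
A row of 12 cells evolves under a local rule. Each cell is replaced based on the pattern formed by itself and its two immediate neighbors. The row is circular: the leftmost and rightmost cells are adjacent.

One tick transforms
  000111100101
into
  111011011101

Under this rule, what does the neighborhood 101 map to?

At position 10 the neighborhood is 101; the next row has 0 there.

0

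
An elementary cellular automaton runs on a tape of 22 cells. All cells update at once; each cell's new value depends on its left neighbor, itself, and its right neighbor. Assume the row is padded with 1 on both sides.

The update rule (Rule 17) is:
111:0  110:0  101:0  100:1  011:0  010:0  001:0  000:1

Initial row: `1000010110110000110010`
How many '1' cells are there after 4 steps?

0111000000001110001000
0000111111100001100110
1110000000011100010000
0001111111000011001110
count of 1: 12

12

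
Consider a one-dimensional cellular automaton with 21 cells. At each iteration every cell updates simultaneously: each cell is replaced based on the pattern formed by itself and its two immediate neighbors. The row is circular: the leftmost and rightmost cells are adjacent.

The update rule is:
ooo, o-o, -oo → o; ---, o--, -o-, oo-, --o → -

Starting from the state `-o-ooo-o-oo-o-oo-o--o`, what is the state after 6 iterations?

o-ooo-o-oo-o-oo-o----
-ooo-o-oo-o-oo-o-----
-oo-o-oo-o-oo-o------
-o-o-oo-o-oo-o-------
--o-oo-o-oo-o--------
---oo-o-oo-o---------

---oo-o-oo-o---------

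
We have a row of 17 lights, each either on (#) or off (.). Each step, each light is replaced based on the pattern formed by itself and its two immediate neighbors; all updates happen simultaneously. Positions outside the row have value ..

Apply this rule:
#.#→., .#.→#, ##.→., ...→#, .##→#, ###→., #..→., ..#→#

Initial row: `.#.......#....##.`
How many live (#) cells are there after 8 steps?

##.#######.####..
#..#.......#....#
#.##.#######.####
#.#..#.......#...
#.#.##.#######.##
#.#.#..#.......#.
#.#.#.##.#######.
#.#.#.#..#.......
count of #: 5

5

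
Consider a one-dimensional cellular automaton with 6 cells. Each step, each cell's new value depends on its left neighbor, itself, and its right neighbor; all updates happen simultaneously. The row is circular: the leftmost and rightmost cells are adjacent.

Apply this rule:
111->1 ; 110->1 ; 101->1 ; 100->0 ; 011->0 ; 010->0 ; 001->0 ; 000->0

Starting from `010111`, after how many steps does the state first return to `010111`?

6

101011
110101
111010
011101
101110
010111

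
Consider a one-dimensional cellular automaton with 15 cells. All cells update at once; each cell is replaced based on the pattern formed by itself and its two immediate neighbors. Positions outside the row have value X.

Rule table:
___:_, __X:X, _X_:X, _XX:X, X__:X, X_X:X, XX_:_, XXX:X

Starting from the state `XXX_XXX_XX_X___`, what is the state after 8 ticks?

tick 1: XX_XXX_XX_XXX_X
tick 2: X_XXX_XX_XXX_XX
tick 3: _XXX_XX_XXX_XXX
tick 4: XXX_XX_XXX_XXXX
tick 5: XX_XX_XXX_XXXXX
tick 6: X_XX_XXX_XXXXXX
tick 7: _XX_XXX_XXXXXXX
tick 8: XX_XXX_XXXXXXXX

XX_XXX_XXXXXXXX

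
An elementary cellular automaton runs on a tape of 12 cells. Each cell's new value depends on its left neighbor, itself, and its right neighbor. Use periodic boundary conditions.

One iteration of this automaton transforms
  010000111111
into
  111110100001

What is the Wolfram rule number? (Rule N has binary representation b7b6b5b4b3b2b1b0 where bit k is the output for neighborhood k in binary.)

position 7: 111 → 0  (bit 7 = 0)
position 11: 110 → 1  (bit 6 = 1)
position 0: 101 → 1  (bit 5 = 1)
position 2: 100 → 1  (bit 4 = 1)
position 6: 011 → 1  (bit 3 = 1)
position 1: 010 → 1  (bit 2 = 1)
position 5: 001 → 0  (bit 1 = 0)
position 3: 000 → 1  (bit 0 = 1)
bits b7..b0 = 01111101 = 125

125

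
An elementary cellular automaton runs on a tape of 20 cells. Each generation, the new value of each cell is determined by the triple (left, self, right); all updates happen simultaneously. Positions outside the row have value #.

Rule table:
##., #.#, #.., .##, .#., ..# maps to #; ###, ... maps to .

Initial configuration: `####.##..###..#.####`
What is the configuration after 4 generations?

generation 1: ...#######.######...
generation 2: #.##.....###....##.#
generation 3: #####...##.##..#####
generation 4: ....##.#########....

....##.#########....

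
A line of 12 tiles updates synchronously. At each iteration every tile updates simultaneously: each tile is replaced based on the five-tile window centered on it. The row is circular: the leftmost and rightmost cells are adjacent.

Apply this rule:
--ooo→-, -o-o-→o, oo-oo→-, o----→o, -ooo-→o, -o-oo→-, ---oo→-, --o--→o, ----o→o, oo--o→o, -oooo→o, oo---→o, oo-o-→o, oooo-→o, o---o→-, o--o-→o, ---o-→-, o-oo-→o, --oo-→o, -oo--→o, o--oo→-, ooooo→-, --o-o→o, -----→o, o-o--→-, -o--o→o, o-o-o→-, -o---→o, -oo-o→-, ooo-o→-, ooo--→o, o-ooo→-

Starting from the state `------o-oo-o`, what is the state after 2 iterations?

ooooo-o-o-o-
-o-o-o-o-o--

-o-o-o-o-o--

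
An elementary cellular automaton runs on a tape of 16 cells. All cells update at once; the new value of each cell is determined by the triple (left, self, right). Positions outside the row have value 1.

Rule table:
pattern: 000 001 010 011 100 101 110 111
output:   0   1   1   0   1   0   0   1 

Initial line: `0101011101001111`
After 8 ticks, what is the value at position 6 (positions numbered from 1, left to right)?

1

tick 1: 0101001001110111
tick 2: 0101111110100011
tick 3: 0100111100110101
tick 4: 0111011011000100
tick 5: 0010000000101111
tick 6: 1111000001100111
tick 7: 1110100010011011
tick 8: 1100110111100001
position 6 holds 1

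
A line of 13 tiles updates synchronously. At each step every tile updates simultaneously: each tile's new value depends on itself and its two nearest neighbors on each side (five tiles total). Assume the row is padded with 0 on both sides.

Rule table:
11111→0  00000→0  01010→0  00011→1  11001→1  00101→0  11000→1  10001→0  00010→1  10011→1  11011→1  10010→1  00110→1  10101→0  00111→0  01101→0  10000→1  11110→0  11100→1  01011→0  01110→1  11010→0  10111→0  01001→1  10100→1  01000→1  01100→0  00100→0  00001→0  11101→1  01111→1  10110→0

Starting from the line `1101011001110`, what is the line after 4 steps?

1000000110000

step 1: 1000000110111
step 2: 0110001101011
step 3: 1101011000000
step 4: 1000000110000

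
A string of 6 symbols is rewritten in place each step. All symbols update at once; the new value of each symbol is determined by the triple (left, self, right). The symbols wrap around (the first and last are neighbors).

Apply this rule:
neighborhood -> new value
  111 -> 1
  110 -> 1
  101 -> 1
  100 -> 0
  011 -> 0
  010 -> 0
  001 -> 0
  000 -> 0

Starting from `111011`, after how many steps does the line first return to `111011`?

6

111101
111110
011111
101111
110111
111011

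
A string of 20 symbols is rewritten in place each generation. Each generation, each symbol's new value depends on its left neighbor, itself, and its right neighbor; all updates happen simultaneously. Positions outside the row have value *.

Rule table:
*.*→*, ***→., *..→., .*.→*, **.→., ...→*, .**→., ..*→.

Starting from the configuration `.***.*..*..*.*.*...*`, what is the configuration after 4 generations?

..**...***......***.

*...**..*..*****.*..
..*.....*.......**..
..*.***.*.*****.....
..**...***......***.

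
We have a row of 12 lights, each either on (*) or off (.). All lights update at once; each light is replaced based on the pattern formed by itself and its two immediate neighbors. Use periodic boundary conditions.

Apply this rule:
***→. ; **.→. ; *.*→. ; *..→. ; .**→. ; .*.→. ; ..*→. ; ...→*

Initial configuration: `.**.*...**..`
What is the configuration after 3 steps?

......*....*

......*....*
.****...**..
......*....*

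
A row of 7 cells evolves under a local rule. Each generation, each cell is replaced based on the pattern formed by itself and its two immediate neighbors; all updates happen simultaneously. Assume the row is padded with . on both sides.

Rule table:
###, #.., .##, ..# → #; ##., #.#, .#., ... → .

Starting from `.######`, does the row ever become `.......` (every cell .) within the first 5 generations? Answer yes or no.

no

generation 1: ######.
generation 2: #####.#
generation 3: ####...
generation 4: ###.#..
generation 5: ##...#.
generation 5 is ##...#., still not uniform .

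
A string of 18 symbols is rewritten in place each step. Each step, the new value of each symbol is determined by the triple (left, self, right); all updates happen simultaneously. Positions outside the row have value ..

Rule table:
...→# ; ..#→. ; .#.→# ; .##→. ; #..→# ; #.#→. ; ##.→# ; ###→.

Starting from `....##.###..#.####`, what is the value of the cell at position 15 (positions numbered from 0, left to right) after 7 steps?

#

###..#...##.#....#
..##.###..#.####.#
#..#...##.#....#.#
##.###..#.####.#.#
.#...##.#....#.#.#
.###..#.####.#.#.#
...##.#....#.#.#.#
position 15 holds #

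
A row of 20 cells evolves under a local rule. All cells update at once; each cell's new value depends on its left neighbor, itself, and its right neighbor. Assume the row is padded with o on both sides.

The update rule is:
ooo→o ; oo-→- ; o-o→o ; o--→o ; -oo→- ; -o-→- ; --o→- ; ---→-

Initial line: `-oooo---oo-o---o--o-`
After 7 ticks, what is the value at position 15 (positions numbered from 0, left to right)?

-

o-oo-o----o-o---o--o
-o--o-o----o-o---o--
o-o--o-o----o-o---o-
-o-o--o-o----o-o---o
o-o-o--o-o----o-o---
-o-o-o--o-o----o-o--
o-o-o-o--o-o----o-o-
position 15 holds -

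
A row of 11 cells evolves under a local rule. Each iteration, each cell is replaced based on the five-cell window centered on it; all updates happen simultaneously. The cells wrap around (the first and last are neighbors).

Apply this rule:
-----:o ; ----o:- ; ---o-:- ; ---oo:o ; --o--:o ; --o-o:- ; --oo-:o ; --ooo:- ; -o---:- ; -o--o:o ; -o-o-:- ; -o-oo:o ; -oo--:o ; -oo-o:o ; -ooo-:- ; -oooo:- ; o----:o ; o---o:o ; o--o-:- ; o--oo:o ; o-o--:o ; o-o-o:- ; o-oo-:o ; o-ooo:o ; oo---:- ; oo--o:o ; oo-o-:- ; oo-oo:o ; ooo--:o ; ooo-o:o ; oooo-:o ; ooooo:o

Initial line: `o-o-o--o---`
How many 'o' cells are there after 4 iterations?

----oo-o-o-
oo-ooo---o-
oooo-o-o--o
-ooo---ooo-
count of o: 6

6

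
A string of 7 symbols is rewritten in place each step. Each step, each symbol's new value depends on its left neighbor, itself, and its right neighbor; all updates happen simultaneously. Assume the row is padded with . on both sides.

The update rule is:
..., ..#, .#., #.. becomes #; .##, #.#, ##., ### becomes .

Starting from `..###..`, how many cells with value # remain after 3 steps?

##...##
..###..  (repeats step 0; period 2)
step 3: ##...##
count of #: 4

4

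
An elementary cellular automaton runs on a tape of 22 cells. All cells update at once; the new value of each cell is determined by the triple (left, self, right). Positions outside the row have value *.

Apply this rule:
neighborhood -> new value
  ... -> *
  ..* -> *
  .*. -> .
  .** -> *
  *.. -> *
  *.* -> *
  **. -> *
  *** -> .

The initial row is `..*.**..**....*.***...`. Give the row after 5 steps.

step 1: **.***********.**.****
step 2: .***.........******...
step 3: **.***********....****
step 4: .***.........******...  (repeats step 2; period 2)
step 5: **.***********....****

**.***********....****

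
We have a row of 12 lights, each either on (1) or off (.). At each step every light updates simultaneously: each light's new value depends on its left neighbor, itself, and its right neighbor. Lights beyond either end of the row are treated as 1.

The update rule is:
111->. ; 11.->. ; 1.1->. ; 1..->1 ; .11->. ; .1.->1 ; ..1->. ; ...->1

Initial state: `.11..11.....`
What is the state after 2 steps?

11.111......

...1...1111.
11.111......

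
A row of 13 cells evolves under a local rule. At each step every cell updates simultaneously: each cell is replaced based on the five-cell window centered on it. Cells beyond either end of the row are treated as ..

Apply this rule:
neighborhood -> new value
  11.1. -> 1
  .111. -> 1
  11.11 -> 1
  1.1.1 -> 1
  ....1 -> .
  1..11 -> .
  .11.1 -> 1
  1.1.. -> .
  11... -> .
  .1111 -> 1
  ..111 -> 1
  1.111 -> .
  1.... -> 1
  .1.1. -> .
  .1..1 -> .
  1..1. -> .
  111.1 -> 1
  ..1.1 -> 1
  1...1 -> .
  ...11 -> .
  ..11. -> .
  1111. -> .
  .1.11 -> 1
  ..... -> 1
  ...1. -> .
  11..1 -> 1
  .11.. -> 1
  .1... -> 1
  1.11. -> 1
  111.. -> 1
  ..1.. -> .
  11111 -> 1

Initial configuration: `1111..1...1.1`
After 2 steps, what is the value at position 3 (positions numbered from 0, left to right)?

11.11..1..1..
.11111.....11
position 3 holds 1

1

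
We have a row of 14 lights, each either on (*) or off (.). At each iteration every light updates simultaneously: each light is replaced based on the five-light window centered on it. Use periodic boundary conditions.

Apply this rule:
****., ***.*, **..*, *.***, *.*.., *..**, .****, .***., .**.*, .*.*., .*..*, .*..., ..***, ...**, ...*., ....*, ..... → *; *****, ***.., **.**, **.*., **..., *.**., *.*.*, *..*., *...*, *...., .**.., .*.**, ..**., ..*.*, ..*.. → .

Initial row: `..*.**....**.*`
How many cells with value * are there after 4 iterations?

*.......**.*.*
...*****.*....
*****.**.**.**
...**..*..*.**
count of *: 6

6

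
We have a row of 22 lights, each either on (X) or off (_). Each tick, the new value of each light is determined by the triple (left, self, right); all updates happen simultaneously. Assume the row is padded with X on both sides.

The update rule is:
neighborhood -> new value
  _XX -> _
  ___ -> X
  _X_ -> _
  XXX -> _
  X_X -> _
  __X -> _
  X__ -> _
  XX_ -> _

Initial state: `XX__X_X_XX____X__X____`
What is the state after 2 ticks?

___________XX______XX_
_XXXXXXXXX____XXXX____

_XXXXXXXXX____XXXX____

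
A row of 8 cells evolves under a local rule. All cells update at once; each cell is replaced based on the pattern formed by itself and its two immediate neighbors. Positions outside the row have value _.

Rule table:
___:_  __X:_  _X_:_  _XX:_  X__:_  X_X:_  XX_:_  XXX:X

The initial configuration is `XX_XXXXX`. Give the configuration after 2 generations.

____XXX_
_____X__

_____X__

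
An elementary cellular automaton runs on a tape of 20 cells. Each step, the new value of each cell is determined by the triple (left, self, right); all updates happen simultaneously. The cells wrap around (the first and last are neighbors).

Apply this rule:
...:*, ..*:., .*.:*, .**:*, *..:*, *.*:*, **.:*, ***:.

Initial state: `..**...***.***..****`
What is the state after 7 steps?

*.*..*****.*.*******

step 1: *.****.*.***.**.*..*
step 2: ***..*****.*******.*
step 3: ..**.*...***.....***
step 4: *.******.*.*****.*.*
step 5: ***....*****...*****
step 6: ..****.*...***.*....
step 7: *.*..*****.*.*******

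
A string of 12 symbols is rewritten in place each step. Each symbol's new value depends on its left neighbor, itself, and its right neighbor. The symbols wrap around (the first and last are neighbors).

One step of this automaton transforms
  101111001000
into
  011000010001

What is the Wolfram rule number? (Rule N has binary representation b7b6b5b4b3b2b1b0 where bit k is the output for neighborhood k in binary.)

position 3: 111 → 0  (bit 7 = 0)
position 5: 110 → 0  (bit 6 = 0)
position 1: 101 → 1  (bit 5 = 1)
position 6: 100 → 0  (bit 4 = 0)
position 2: 011 → 1  (bit 3 = 1)
position 0: 010 → 0  (bit 2 = 0)
position 7: 001 → 1  (bit 1 = 1)
position 10: 000 → 0  (bit 0 = 0)
bits b7..b0 = 00101010 = 42

42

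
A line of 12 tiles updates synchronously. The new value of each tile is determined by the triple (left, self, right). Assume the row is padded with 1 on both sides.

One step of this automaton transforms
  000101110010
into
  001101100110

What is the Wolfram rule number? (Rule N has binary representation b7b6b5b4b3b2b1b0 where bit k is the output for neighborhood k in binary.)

142

position 6: 111 → 1  (bit 7 = 1)
position 7: 110 → 0  (bit 6 = 0)
position 4: 101 → 0  (bit 5 = 0)
position 0: 100 → 0  (bit 4 = 0)
position 5: 011 → 1  (bit 3 = 1)
position 3: 010 → 1  (bit 2 = 1)
position 2: 001 → 1  (bit 1 = 1)
position 1: 000 → 0  (bit 0 = 0)
bits b7..b0 = 10001110 = 142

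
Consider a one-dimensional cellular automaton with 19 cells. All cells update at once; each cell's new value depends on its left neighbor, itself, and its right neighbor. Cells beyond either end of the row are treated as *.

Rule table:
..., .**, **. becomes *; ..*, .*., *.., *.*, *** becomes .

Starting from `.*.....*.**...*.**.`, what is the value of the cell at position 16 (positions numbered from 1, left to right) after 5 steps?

.

step 1: ...***...**.*...**.
step 2: .*.*.*.*.**...*.**.
step 3: .........**.*...**.
step 4: .*******.**...*.**.
step 5: .*.....*.**.*...**.
position 16 holds .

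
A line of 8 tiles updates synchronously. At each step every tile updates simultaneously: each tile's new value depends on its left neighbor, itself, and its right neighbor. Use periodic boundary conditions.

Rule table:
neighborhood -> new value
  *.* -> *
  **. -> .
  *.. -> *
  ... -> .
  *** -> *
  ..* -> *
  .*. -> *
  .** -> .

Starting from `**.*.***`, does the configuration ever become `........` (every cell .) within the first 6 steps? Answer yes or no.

no

*.***.**
.*.*.*.*
********
********  (fixed point — unchanged through step 6)
step 6 is ********, still not uniform .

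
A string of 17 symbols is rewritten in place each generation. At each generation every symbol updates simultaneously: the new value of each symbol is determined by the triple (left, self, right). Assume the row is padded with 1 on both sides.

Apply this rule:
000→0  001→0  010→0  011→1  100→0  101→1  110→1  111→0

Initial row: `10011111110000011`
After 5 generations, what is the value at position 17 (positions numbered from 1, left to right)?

1

10010000010000010
10000000000000001
10000000000000001  (fixed point — unchanged through generation 5)
position 17 holds 1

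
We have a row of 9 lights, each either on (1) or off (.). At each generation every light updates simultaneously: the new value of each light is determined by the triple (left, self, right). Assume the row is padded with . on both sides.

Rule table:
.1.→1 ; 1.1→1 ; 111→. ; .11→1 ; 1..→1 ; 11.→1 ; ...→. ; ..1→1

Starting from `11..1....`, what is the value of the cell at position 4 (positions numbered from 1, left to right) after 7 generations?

1

111111...
1....11..
11..1111.
11111..11
1...11111
11.11...1
111111.11
position 4 holds 1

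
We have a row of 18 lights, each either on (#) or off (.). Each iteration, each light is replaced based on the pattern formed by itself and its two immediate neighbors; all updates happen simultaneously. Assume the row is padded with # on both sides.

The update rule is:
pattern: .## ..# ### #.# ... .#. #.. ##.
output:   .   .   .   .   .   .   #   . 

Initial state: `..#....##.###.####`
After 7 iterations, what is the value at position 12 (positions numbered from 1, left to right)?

.

iteration 1: #..#..............
iteration 2: .#..#.............
iteration 3: ..#..#............
iteration 4: #..#..#...........
iteration 5: .#..#..#..........
iteration 6: ..#..#..#.........
iteration 7: #..#..#..#........
position 12 holds .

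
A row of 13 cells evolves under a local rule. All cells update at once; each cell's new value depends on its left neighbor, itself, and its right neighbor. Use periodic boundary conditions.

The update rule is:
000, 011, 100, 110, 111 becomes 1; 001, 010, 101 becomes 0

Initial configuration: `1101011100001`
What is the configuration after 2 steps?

1100011111101
1111011111101

1111011111101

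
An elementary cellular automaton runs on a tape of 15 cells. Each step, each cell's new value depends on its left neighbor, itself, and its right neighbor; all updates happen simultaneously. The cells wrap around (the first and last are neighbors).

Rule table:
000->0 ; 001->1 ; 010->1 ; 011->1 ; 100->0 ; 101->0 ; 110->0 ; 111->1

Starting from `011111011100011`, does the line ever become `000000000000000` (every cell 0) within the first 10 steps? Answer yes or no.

no

011110011000110
111100110001100
111001100011001
110011000110011
100110001100111
001100011001111
011000110011110
110001100111100
100011001111001
000110011110011
step 10 is 000110011110011, still not uniform 0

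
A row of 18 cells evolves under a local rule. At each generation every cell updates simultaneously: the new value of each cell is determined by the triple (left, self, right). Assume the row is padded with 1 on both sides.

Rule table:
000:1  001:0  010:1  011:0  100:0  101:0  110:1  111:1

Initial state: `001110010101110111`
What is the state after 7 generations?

010010010101010100

generation 1: 000110010100110011
generation 2: 010010010100010001
generation 3: 010010010101010100
generation 4: 010010010101010100  (fixed point — unchanged through generation 7)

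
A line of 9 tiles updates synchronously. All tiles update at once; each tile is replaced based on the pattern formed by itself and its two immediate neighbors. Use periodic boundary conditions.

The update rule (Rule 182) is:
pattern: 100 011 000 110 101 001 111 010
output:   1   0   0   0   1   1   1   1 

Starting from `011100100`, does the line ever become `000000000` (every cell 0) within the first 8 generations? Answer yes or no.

101011110
111101101
111010010
010111111
111011110
010101101
111110011
111101101
generation 8 is 111101101, still not uniform 0

no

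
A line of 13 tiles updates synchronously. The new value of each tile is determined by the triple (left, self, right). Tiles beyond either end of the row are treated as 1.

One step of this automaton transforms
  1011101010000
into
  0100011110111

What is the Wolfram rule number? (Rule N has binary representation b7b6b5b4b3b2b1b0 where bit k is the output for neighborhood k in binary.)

position 3: 111 → 0  (bit 7 = 0)
position 0: 110 → 0  (bit 6 = 0)
position 1: 101 → 1  (bit 5 = 1)
position 9: 100 → 0  (bit 4 = 0)
position 2: 011 → 0  (bit 3 = 0)
position 6: 010 → 1  (bit 2 = 1)
position 12: 001 → 1  (bit 1 = 1)
position 10: 000 → 1  (bit 0 = 1)
bits b7..b0 = 00100111 = 39

39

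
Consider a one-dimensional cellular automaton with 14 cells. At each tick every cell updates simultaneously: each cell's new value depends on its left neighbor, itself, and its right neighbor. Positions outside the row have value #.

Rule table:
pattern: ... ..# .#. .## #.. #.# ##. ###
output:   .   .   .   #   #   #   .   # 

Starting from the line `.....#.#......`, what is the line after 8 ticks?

tick 1: #.....#.#.....
tick 2: .#.....#.#....
tick 3: #.#.....#.#...
tick 4: .#.#.....#.#..
tick 5: #.#.#.....#.#.
tick 6: .#.#.#.....#.#
tick 7: #.#.#.#.....##
tick 8: .#.#.#.#....##

.#.#.#.#....##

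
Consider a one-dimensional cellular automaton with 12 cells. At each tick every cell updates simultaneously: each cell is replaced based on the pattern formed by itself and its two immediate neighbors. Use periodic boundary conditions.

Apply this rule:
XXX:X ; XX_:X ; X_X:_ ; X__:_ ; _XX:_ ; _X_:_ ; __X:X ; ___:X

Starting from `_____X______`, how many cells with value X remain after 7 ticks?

4

XXXXX__XXXXX
XXXXX_X_XXXX
XXXXX____XXX
XXXXX_XXX_XX
XXXXX__XX__X
XXXXX_X_X_X_
_XXXX_______
count of X: 4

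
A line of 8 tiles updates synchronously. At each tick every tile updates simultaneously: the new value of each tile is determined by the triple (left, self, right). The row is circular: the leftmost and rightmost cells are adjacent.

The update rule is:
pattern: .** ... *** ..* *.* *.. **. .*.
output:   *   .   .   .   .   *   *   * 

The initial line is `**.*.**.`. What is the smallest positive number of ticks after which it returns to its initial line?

1

tick 1: **.*.**.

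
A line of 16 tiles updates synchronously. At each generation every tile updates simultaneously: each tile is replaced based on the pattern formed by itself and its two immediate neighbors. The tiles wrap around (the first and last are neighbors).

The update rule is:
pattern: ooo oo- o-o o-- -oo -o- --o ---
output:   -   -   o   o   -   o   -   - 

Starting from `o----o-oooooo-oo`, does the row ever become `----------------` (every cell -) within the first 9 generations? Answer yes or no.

no

generation 1: -o---oo------o--
generation 2: -oo----o-----oo-
generation 3: ---o---oo------o
generation 4: o--oo----o-----o
generation 5: -o---o---oo-----
generation 6: -oo--oo----o----
generation 7: ---o---o---oo---
generation 8: ---oo--oo----o--
generation 9: -----o---o---oo-
generation 9 is -----o---o---oo-, still not uniform -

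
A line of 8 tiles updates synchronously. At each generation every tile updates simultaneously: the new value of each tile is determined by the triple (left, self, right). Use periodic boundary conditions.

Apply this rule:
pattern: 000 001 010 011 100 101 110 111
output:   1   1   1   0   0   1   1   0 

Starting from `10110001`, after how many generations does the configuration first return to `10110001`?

24

generation 1: 11010110
generation 2: 01111011
generation 3: 10001101
generation 4: 10110110
generation 5: 11011011
generation 6: 01101100
generation 7: 10110101
generation 8: 11011110
generation 9: 01100011
generation 10: 10101101
generation 11: 11110110
generation 12: 00011011
generation 13: 01101101
generation 14: 10110111
generation 15: 11011000
generation 16: 01101011
generation 17: 10111101
generation 18: 11000110
generation 19: 01011011
generation 20: 11101101
generation 21: 00110110
generation 22: 11011010
generation 23: 01101111
generation 24: 10110001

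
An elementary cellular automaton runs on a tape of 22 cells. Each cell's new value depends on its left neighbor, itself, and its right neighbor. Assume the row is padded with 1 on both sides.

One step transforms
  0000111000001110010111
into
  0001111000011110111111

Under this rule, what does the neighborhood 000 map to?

At position 1 the neighborhood is 000; the next row has 0 there.

0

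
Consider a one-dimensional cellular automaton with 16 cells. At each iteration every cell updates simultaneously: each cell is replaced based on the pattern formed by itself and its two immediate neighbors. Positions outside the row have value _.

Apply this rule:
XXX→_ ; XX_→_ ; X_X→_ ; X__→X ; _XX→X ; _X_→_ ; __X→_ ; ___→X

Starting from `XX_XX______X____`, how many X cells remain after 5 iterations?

X__X_XXXXX__XXXX
_X___X____X_X___
__XX__XXX____XXX
X_X_X_X__XXX_X__
_______X_X____XX
count of X: 4

4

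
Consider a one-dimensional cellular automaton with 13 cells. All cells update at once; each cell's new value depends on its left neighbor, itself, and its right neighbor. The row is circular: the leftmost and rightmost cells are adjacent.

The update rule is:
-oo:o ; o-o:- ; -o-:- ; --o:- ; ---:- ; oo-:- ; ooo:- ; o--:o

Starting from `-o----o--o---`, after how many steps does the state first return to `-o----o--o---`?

--o----o--o--
---o----o--o-
----o----o--o
o----o----o--
-o----o----o-
--o----o----o
o--o----o----
-o--o----o---
--o--o----o--
---o--o----o-
----o--o----o
o----o--o----
-o----o--o---

13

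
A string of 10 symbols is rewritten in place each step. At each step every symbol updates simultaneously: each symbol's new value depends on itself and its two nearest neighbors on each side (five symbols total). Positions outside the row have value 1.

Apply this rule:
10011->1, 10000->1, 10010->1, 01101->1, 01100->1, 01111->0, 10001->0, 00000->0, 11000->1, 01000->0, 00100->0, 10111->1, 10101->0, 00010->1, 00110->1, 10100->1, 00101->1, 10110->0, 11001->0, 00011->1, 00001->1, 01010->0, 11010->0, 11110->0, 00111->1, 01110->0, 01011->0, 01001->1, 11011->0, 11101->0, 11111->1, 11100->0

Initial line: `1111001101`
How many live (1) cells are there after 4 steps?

step 1: 1100011101
step 2: 0010110001
step 3: 0110011011
step 4: 0010111010
count of 1: 5

5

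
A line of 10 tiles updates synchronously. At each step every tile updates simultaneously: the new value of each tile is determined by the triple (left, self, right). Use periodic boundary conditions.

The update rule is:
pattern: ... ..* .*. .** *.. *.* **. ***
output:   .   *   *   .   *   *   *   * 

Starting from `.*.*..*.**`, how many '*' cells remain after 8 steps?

********.*
*********.
.*********
*.********
**.*******
***.******
****.*****
*****.****
count of *: 9

9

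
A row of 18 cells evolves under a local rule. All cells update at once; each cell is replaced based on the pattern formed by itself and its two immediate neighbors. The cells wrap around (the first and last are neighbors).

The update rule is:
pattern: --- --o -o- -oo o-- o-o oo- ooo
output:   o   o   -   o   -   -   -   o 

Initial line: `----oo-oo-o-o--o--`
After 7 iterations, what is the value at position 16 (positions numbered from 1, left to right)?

ooooo--o------o--o
oooo--o--ooooo--oo
ooo--o--ooooo--ooo
oo--o--ooooo--oooo
o--o--ooooo--ooooo
--o--ooooo--oooooo
-o--ooooo--oooooo-
position 16 holds o

o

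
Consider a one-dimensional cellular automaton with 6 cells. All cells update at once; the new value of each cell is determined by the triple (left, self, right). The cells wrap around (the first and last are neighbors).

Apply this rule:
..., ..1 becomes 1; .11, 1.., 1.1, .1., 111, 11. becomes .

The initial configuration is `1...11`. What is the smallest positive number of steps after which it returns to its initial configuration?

..11..
11...1
...11.
111...
....11
.111..
1....1
..111.
11....
...111
.11...
1...11

12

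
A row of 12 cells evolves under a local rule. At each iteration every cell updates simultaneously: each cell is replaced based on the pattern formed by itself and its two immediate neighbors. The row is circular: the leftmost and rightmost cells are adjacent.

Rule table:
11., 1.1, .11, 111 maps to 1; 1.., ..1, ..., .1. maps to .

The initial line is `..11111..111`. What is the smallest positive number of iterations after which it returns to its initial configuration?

..11111..111

1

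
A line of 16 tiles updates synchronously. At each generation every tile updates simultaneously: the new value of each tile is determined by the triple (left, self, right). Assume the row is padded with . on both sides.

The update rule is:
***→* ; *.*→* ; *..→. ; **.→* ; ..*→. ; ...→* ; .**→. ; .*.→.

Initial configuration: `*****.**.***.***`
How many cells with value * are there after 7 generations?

9

.*****.**.***.**
..*****.**.***.*
*..*****.**.***.
....*****.**.**.
***..*****.**.*.
.**...*****.**..
..*.*..*****.*.*
count of *: 9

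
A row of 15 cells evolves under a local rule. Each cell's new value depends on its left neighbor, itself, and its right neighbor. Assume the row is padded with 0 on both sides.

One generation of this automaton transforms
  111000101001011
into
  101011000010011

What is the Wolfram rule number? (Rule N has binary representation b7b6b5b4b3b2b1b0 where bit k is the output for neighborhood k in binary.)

75

position 1: 111 → 0  (bit 7 = 0)
position 2: 110 → 1  (bit 6 = 1)
position 7: 101 → 0  (bit 5 = 0)
position 3: 100 → 0  (bit 4 = 0)
position 0: 011 → 1  (bit 3 = 1)
position 6: 010 → 0  (bit 2 = 0)
position 5: 001 → 1  (bit 1 = 1)
position 4: 000 → 1  (bit 0 = 1)
bits b7..b0 = 01001011 = 75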